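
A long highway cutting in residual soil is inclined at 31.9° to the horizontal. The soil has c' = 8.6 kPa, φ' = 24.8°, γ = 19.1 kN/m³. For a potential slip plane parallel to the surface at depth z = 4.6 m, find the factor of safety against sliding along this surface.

FS = 0.96

For an infinite slope with a slip plane parallel to the surface (no pore pressure): FS = [c' + γz cos²β tanφ'] / [γz sinβ cosβ].
γz = 19.1·4.6 = 87.86 kN/m²
Numerator = 8.6 + 87.86·cos²31.9°·tan24.8° = 8.6 + 87.86·0.7208·0.4621 = 37.860 kPa
Denominator = 87.86·sin31.9°·cos31.9° = 87.86·0.5284·0.8490 = 39.417 kPa
FS = 37.860 / 39.417 = 0.961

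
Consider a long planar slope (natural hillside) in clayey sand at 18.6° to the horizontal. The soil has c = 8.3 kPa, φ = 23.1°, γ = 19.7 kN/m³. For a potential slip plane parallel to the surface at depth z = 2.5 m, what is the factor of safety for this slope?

For an infinite slope with a slip plane parallel to the surface (no pore pressure): FS = [c + γz cos²β tanφ] / [γz sinβ cosβ].
γz = 19.7·2.5 = 49.25 kN/m²
Numerator = 8.3 + 49.25·cos²18.6°·tan23.1° = 8.3 + 49.25·0.8983·0.4265 = 27.170 kPa
Denominator = 49.25·sin18.6°·cos18.6° = 49.25·0.3190·0.9478 = 14.888 kPa
FS = 27.170 / 14.888 = 1.825

FS = 1.82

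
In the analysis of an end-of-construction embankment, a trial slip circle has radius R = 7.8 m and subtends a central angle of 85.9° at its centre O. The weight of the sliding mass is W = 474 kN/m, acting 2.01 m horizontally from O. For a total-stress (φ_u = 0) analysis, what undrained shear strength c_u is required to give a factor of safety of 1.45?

FS = c_u·L_a·R / (W·d), so c_u = FS·W·d / (L_a·R).
Arc length L_a = R·θ = 7.8·(85.9°·π/180) = 7.8·1.4992 = 11.69 m
c_u = 1.45·474·2.01 / (11.69·7.8) = 1381.5 / 91.21 = 15.15 kPa

c_u = 15.1 kPa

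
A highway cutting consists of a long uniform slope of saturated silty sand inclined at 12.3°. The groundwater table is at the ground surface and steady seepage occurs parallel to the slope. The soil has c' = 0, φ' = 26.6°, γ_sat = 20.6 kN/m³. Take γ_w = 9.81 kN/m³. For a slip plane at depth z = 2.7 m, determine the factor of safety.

FS = 1.20

With seepage parallel to the slope and the water table at the surface, the effective normal stress on the slip plane uses the buoyant unit weight γ' = γ_sat − γ_w while the driving shear stress uses γ_sat:
FS = [c' + γ' z cos²β tanφ'] / [γ_sat z sinβ cosβ]
(For c' = 0 this reduces to FS = (γ'/γ_sat)·tanφ'/tanβ.)
γ' = 20.6 − 9.81 = 10.79 kN/m³
Numerator = 0.0 + 10.79·2.7·cos²12.3°·tan26.6° = 0.0 + 10.79·2.7·0.9546·0.5008 = 13.927 kPa
Denominator = 20.6·2.7·sin12.3°·cos12.3° = 20.6·2.7·0.2130·0.9770 = 11.577 kPa
FS = 13.927 / 11.577 = 1.203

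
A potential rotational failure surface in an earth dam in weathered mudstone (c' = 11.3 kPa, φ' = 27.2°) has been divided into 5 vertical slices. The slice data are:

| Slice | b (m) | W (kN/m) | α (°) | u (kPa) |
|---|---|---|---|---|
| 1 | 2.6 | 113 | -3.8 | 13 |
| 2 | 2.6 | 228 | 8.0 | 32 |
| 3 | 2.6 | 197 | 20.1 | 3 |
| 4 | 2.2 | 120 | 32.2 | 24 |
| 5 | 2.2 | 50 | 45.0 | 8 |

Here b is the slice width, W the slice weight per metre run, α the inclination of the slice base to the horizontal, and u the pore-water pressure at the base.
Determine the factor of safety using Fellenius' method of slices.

Ordinary method of slices: FS = Σ[c'·Δl_i + (W_i cosα_i − u_i·Δl_i)·tanφ'] / Σ W_i sinα_i, with Δl_i = b_i / cosα_i.
Slice 1: Δl = 2.6/cos(-3.8°) = 2.606 m; N'_1 = 113·cos(-3.8°) − 13·2.606 = 78.9; c'Δl = 29.44; W sinα = -7.5
Slice 2: Δl = 2.6/cos8.0° = 2.626 m; N'_2 = 228·cos8.0° − 32·2.626 = 141.8; c'Δl = 29.67; W sinα = 31.7
Slice 3: Δl = 2.6/cos20.1° = 2.769 m; N'_3 = 197·cos20.1° − 3·2.769 = 176.7; c'Δl = 31.29; W sinα = 67.7
Slice 4: Δl = 2.2/cos32.2° = 2.600 m; N'_4 = 120·cos32.2° − 24·2.600 = 39.1; c'Δl = 29.38; W sinα = 63.9
Slice 5: Δl = 2.2/cos45.0° = 3.111 m; N'_5 = 50·cos45.0° − 8·3.111 = 10.5; c'Δl = 35.16; W sinα = 35.4
Σc'Δl = 154.9 kN/m; ΣN' = 446.9 kN/m; ΣW sinα = 191.2 kN/m
Resisting = 154.9 + 446.9·tan27.2° = 154.9 + 229.7 = 384.6 kN/m
FS = 384.6 / 191.2 = 2.011

FS = 2.01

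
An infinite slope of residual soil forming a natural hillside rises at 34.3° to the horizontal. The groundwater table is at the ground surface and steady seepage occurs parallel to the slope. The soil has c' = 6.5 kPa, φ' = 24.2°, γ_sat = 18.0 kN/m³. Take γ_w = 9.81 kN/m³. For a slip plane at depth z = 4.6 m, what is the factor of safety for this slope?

FS = 0.47

With seepage parallel to the slope and the water table at the surface, the effective normal stress on the slip plane uses the buoyant unit weight γ' = γ_sat − γ_w while the driving shear stress uses γ_sat:
FS = [c' + γ' z cos²β tanφ'] / [γ_sat z sinβ cosβ]
γ' = 18.0 − 9.81 = 8.19 kN/m³
Numerator = 6.5 + 8.19·4.6·cos²34.3°·tan24.2° = 6.5 + 8.19·4.6·0.6824·0.4494 = 18.055 kPa
Denominator = 18.0·4.6·sin34.3°·cos34.3° = 18.0·4.6·0.5635·0.8261 = 38.546 kPa
FS = 18.055 / 38.546 = 0.468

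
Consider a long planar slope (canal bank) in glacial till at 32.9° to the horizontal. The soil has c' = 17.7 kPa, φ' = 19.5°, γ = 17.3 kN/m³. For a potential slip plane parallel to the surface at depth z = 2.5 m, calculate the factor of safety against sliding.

For an infinite slope with a slip plane parallel to the surface (no pore pressure): FS = [c' + γz cos²β tanφ'] / [γz sinβ cosβ].
γz = 17.3·2.5 = 43.25 kN/m²
Numerator = 17.7 + 43.25·cos²32.9°·tan19.5° = 17.7 + 43.25·0.7050·0.3541 = 28.497 kPa
Denominator = 43.25·sin32.9°·cos32.9° = 43.25·0.5432·0.8396 = 19.725 kPa
FS = 28.497 / 19.725 = 1.445

FS = 1.44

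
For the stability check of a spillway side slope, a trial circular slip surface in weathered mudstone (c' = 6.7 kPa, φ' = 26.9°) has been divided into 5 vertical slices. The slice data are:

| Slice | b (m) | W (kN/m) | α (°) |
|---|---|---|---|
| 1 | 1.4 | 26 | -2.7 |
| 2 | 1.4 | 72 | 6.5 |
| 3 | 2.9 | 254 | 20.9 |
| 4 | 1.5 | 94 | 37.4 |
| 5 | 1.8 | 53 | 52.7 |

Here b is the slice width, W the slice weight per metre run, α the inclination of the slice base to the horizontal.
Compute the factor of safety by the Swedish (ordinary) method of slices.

Ordinary method of slices: FS = Σ[c'·Δl_i + (W_i cosα_i)·tanφ'] / Σ W_i sinα_i, with Δl_i = b_i / cosα_i.
Slice 1: Δl = 1.4/cos(-2.7°) = 1.402 m; N'_1 = 26·cos(-2.7°) = 26.0; c'Δl = 9.39; W sinα = -1.2
Slice 2: Δl = 1.4/cos6.5° = 1.409 m; N'_2 = 72·cos6.5° = 71.5; c'Δl = 9.44; W sinα = 8.2
Slice 3: Δl = 2.9/cos20.9° = 3.104 m; N'_3 = 254·cos20.9° = 237.3; c'Δl = 20.80; W sinα = 90.6
Slice 4: Δl = 1.5/cos37.4° = 1.888 m; N'_4 = 94·cos37.4° = 74.7; c'Δl = 12.65; W sinα = 57.1
Slice 5: Δl = 1.8/cos52.7° = 2.970 m; N'_5 = 53·cos52.7° = 32.1; c'Δl = 19.90; W sinα = 42.2
Σc'Δl = 72.2 kN/m; ΣN' = 441.6 kN/m; ΣW sinα = 196.8 kN/m
Resisting = 72.2 + 441.6·tan26.9° = 72.2 + 224.0 = 296.2 kN/m
FS = 296.2 / 196.8 = 1.505

FS = 1.51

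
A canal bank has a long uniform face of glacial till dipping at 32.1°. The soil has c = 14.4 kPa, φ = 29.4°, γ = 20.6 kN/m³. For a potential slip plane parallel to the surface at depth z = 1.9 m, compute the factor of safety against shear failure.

FS = 1.72

For an infinite slope with a slip plane parallel to the surface (no pore pressure): FS = [c + γz cos²β tanφ] / [γz sinβ cosβ].
γz = 20.6·1.9 = 39.14 kN/m²
Numerator = 14.4 + 39.14·cos²32.1°·tan29.4° = 14.4 + 39.14·0.7176·0.5635 = 30.226 kPa
Denominator = 39.14·sin32.1°·cos32.1° = 39.14·0.5314·0.8471 = 17.619 kPa
FS = 30.226 / 17.619 = 1.716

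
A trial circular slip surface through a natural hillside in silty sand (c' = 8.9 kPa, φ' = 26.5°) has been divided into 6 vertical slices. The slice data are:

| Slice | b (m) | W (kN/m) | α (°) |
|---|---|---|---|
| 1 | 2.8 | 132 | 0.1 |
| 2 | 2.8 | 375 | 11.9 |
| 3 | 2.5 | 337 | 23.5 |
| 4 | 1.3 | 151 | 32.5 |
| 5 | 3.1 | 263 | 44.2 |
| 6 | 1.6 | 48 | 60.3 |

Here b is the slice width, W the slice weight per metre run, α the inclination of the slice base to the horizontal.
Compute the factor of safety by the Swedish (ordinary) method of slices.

Ordinary method of slices: FS = Σ[c'·Δl_i + (W_i cosα_i)·tanφ'] / Σ W_i sinα_i, with Δl_i = b_i / cosα_i.
Slice 1: Δl = 2.8/cos0.1° = 2.800 m; N'_1 = 132·cos0.1° = 132.0; c'Δl = 24.92; W sinα = 0.2
Slice 2: Δl = 2.8/cos11.9° = 2.861 m; N'_2 = 375·cos11.9° = 366.9; c'Δl = 25.47; W sinα = 77.3
Slice 3: Δl = 2.5/cos23.5° = 2.726 m; N'_3 = 337·cos23.5° = 309.0; c'Δl = 24.26; W sinα = 134.4
Slice 4: Δl = 1.3/cos32.5° = 1.541 m; N'_4 = 151·cos32.5° = 127.4; c'Δl = 13.72; W sinα = 81.1
Slice 5: Δl = 3.1/cos44.2° = 4.324 m; N'_5 = 263·cos44.2° = 188.5; c'Δl = 38.48; W sinα = 183.4
Slice 6: Δl = 1.6/cos60.3° = 3.229 m; N'_6 = 48·cos60.3° = 23.8; c'Δl = 28.74; W sinα = 41.7
Σc'Δl = 155.6 kN/m; ΣN' = 1147.7 kN/m; ΣW sinα = 518.1 kN/m
Resisting = 155.6 + 1147.7·tan26.5° = 155.6 + 572.2 = 727.8 kN/m
FS = 727.8 / 518.1 = 1.405

FS = 1.40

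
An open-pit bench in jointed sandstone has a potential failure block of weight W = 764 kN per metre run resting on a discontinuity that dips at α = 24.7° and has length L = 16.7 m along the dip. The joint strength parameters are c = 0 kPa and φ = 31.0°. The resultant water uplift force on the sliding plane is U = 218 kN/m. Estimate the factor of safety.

Resolving the block weight along and normal to the plane and applying the Mohr–Coulomb strength on the joint:
N' = W cosα − U = 764·cos24.7° − 218 = 476.1 kN/m
Driving force T = W sinα = 764·sin24.7° = 319.3 kN/m
Resisting force R = c·L + N'·tanφ = 0·16.7 + 476.1·tan31.0° = 0.0 + 286.1 = 286.1 kN/m
FS = R / T = 286.1 / 319.3 = 0.896

FS = 0.90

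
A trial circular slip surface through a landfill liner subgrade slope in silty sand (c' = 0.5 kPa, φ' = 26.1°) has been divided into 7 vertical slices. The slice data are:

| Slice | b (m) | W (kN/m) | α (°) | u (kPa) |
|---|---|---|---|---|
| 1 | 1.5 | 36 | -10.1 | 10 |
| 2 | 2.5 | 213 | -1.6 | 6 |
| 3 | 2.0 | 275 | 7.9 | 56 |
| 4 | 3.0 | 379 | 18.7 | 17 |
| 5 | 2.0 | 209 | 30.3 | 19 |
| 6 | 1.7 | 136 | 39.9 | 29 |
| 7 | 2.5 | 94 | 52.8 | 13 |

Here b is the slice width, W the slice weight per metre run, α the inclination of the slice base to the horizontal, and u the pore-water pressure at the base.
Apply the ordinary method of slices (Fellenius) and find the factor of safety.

Ordinary method of slices: FS = Σ[c'·Δl_i + (W_i cosα_i − u_i·Δl_i)·tanφ'] / Σ W_i sinα_i, with Δl_i = b_i / cosα_i.
Slice 1: Δl = 1.5/cos(-10.1°) = 1.524 m; N'_1 = 36·cos(-10.1°) − 10·1.524 = 20.2; c'Δl = 0.76; W sinα = -6.3
Slice 2: Δl = 2.5/cos(-1.6°) = 2.501 m; N'_2 = 213·cos(-1.6°) − 6·2.501 = 197.9; c'Δl = 1.25; W sinα = -5.9
Slice 3: Δl = 2.0/cos7.9° = 2.019 m; N'_3 = 275·cos7.9° − 56·2.019 = 159.3; c'Δl = 1.01; W sinα = 37.8
Slice 4: Δl = 3.0/cos18.7° = 3.167 m; N'_4 = 379·cos18.7° − 17·3.167 = 305.2; c'Δl = 1.58; W sinα = 121.5
Slice 5: Δl = 2.0/cos30.3° = 2.316 m; N'_5 = 209·cos30.3° − 19·2.316 = 136.4; c'Δl = 1.16; W sinα = 105.4
Slice 6: Δl = 1.7/cos39.9° = 2.216 m; N'_6 = 136·cos39.9° − 29·2.216 = 40.1; c'Δl = 1.11; W sinα = 87.2
Slice 7: Δl = 2.5/cos52.8° = 4.135 m; N'_7 = 94·cos52.8° − 13·4.135 = 3.1; c'Δl = 2.07; W sinα = 74.9
Σc'Δl = 8.9 kN/m; ΣN' = 862.2 kN/m; ΣW sinα = 414.6 kN/m
Resisting = 8.9 + 862.2·tan26.1° = 8.9 + 422.4 = 431.3 kN/m
FS = 431.3 / 414.6 = 1.040

FS = 1.04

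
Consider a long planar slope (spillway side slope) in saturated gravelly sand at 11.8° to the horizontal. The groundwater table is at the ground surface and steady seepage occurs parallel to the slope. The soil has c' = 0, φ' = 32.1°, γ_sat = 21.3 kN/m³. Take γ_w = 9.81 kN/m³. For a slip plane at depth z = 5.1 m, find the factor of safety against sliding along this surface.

With seepage parallel to the slope and the water table at the surface, the effective normal stress on the slip plane uses the buoyant unit weight γ' = γ_sat − γ_w while the driving shear stress uses γ_sat:
FS = [c' + γ' z cos²β tanφ'] / [γ_sat z sinβ cosβ]
(For c' = 0 this reduces to FS = (γ'/γ_sat)·tanφ'/tanβ.)
γ' = 21.3 − 9.81 = 11.49 kN/m³
Numerator = 0.0 + 11.49·5.1·cos²11.8°·tan32.1° = 0.0 + 11.49·5.1·0.9582·0.6273 = 35.222 kPa
Denominator = 21.3·5.1·sin11.8°·cos11.8° = 21.3·5.1·0.2045·0.9789 = 21.745 kPa
FS = 35.222 / 21.745 = 1.620

FS = 1.62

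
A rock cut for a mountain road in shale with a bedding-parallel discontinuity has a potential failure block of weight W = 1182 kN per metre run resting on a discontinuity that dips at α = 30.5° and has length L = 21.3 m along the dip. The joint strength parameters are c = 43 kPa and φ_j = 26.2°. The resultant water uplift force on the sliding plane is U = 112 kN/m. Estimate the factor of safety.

FS = 2.27

Resolving the block weight along and normal to the plane and applying the Mohr–Coulomb strength on the joint:
N' = W cosα − U = 1182·cos30.5° − 112 = 906.4 kN/m
Driving force T = W sinα = 1182·sin30.5° = 599.9 kN/m
Resisting force R = c·L + N'·tanφ_j = 43·21.3 + 906.4·tan26.2° = 915.9 + 446.0 = 1361.9 kN/m
FS = R / T = 1361.9 / 599.9 = 2.270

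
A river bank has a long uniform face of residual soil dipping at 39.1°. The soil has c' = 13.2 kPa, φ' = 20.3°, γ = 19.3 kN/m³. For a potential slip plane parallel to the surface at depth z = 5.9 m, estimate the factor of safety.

For an infinite slope with a slip plane parallel to the surface (no pore pressure): FS = [c' + γz cos²β tanφ'] / [γz sinβ cosβ].
γz = 19.3·5.9 = 113.87 kN/m²
Numerator = 13.2 + 113.87·cos²39.1°·tan20.3° = 13.2 + 113.87·0.6022·0.3699 = 38.568 kPa
Denominator = 113.87·sin39.1°·cos39.1° = 113.87·0.6307·0.7760 = 55.732 kPa
FS = 38.568 / 55.732 = 0.692

FS = 0.69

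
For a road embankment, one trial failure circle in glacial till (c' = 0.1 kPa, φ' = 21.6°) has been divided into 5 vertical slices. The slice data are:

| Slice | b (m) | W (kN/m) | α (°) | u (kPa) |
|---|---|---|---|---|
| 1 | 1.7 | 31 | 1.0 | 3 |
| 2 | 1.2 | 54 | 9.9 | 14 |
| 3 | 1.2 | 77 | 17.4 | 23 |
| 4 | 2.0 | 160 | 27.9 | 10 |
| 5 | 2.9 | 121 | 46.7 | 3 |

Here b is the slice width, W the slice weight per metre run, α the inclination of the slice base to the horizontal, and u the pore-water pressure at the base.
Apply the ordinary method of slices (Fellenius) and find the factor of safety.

Ordinary method of slices: FS = Σ[c'·Δl_i + (W_i cosα_i − u_i·Δl_i)·tanφ'] / Σ W_i sinα_i, with Δl_i = b_i / cosα_i.
Slice 1: Δl = 1.7/cos1.0° = 1.700 m; N'_1 = 31·cos1.0° − 3·1.700 = 25.9; c'Δl = 0.17; W sinα = 0.5
Slice 2: Δl = 1.2/cos9.9° = 1.218 m; N'_2 = 54·cos9.9° − 14·1.218 = 36.1; c'Δl = 0.12; W sinα = 9.3
Slice 3: Δl = 1.2/cos17.4° = 1.258 m; N'_3 = 77·cos17.4° − 23·1.258 = 44.6; c'Δl = 0.13; W sinα = 23.0
Slice 4: Δl = 2.0/cos27.9° = 2.263 m; N'_4 = 160·cos27.9° − 10·2.263 = 118.8; c'Δl = 0.23; W sinα = 74.9
Slice 5: Δl = 2.9/cos46.7° = 4.229 m; N'_5 = 121·cos46.7° − 3·4.229 = 70.3; c'Δl = 0.42; W sinα = 88.1
Σc'Δl = 1.1 kN/m; ΣN' = 295.7 kN/m; ΣW sinα = 195.8 kN/m
Resisting = 1.1 + 295.7·tan21.6° = 1.1 + 117.1 = 118.1 kN/m
FS = 118.1 / 195.8 = 0.603

FS = 0.60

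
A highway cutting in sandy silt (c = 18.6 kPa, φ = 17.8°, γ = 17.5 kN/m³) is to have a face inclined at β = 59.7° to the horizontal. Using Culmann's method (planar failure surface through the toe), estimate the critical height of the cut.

Culmann's analysis gives the critical failure plane at α_cr = (β + φ)/2 = (59.7 + 17.8)/2 = 38.8°, and the critical height
H_c = (4c/γ) · sinβ cosφ / [1 − cos(β − φ)]
    = (4·18.6/17.5) · sin59.7°·cos17.8° / [1 − cos(41.9°)]
    = 4.251 · 0.8634·0.9521 / [1 − 0.7443]
    = 4.251 · 0.8221 / 0.2557
    = 13.67 m

H_c = 13.67 m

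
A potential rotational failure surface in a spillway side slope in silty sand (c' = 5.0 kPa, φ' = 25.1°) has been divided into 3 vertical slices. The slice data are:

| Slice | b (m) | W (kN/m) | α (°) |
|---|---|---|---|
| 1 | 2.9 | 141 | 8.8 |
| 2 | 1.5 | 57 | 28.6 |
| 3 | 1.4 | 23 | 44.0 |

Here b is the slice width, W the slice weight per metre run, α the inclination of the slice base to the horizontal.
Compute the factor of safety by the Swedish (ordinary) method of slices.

FS = 2.00

Ordinary method of slices: FS = Σ[c'·Δl_i + (W_i cosα_i)·tanφ'] / Σ W_i sinα_i, with Δl_i = b_i / cosα_i.
Slice 1: Δl = 2.9/cos8.8° = 2.935 m; N'_1 = 141·cos8.8° = 139.3; c'Δl = 14.67; W sinα = 21.6
Slice 2: Δl = 1.5/cos28.6° = 1.708 m; N'_2 = 57·cos28.6° = 50.0; c'Δl = 8.54; W sinα = 27.3
Slice 3: Δl = 1.4/cos44.0° = 1.946 m; N'_3 = 23·cos44.0° = 16.5; c'Δl = 9.73; W sinα = 16.0
Σc'Δl = 32.9 kN/m; ΣN' = 205.9 kN/m; ΣW sinα = 64.8 kN/m
Resisting = 32.9 + 205.9·tan25.1° = 32.9 + 96.5 = 129.4 kN/m
FS = 129.4 / 64.8 = 1.996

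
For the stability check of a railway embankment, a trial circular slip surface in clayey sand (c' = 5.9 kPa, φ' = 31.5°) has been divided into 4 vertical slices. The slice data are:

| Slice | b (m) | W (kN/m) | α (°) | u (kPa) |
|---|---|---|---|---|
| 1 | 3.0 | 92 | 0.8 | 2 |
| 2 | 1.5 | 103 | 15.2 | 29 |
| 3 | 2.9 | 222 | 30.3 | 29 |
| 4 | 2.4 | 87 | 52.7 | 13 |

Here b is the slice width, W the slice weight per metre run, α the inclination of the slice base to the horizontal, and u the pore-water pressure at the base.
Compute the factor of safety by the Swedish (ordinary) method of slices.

FS = 1.02

Ordinary method of slices: FS = Σ[c'·Δl_i + (W_i cosα_i − u_i·Δl_i)·tanφ'] / Σ W_i sinα_i, with Δl_i = b_i / cosα_i.
Slice 1: Δl = 3.0/cos0.8° = 3.000 m; N'_1 = 92·cos0.8° − 2·3.000 = 86.0; c'Δl = 17.70; W sinα = 1.3
Slice 2: Δl = 1.5/cos15.2° = 1.554 m; N'_2 = 103·cos15.2° − 29·1.554 = 54.3; c'Δl = 9.17; W sinα = 27.0
Slice 3: Δl = 2.9/cos30.3° = 3.359 m; N'_3 = 222·cos30.3° − 29·3.359 = 94.3; c'Δl = 19.82; W sinα = 112.0
Slice 4: Δl = 2.4/cos52.7° = 3.960 m; N'_4 = 87·cos52.7° − 13·3.960 = 1.2; c'Δl = 23.37; W sinα = 69.2
Σc'Δl = 70.1 kN/m; ΣN' = 235.8 kN/m; ΣW sinα = 209.5 kN/m
Resisting = 70.1 + 235.8·tan31.5° = 70.1 + 144.5 = 214.6 kN/m
FS = 214.6 / 209.5 = 1.024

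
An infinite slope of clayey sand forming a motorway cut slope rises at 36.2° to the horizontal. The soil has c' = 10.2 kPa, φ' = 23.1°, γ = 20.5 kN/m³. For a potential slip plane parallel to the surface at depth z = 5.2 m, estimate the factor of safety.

For an infinite slope with a slip plane parallel to the surface (no pore pressure): FS = [c' + γz cos²β tanφ'] / [γz sinβ cosβ].
γz = 20.5·5.2 = 106.60 kN/m²
Numerator = 10.2 + 106.60·cos²36.2°·tan23.1° = 10.2 + 106.60·0.6512·0.4265 = 39.809 kPa
Denominator = 106.60·sin36.2°·cos36.2° = 106.60·0.5906·0.8070 = 50.805 kPa
FS = 39.809 / 50.805 = 0.784

FS = 0.78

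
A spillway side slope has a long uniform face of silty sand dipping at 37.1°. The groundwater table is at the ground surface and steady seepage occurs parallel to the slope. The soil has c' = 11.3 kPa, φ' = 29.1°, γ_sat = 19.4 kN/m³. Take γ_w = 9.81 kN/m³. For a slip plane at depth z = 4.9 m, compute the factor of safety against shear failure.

FS = 0.61

With seepage parallel to the slope and the water table at the surface, the effective normal stress on the slip plane uses the buoyant unit weight γ' = γ_sat − γ_w while the driving shear stress uses γ_sat:
FS = [c' + γ' z cos²β tanφ'] / [γ_sat z sinβ cosβ]
γ' = 19.4 − 9.81 = 9.59 kN/m³
Numerator = 11.3 + 9.59·4.9·cos²37.1°·tan29.1° = 11.3 + 9.59·4.9·0.6361·0.5566 = 27.938 kPa
Denominator = 19.4·4.9·sin37.1°·cos37.1° = 19.4·4.9·0.6032·0.7976 = 45.734 kPa
FS = 27.938 / 45.734 = 0.611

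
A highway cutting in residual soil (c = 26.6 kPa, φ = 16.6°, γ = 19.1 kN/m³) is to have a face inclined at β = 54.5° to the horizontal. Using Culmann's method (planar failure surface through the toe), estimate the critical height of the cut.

H_c = 20.61 m

Culmann's analysis gives the critical failure plane at α_cr = (β + φ)/2 = (54.5 + 16.6)/2 = 35.5°, and the critical height
H_c = (4c/γ) · sinβ cosφ / [1 − cos(β − φ)]
    = (4·26.6/19.1) · sin54.5°·cos16.6° / [1 − cos(37.9°)]
    = 5.571 · 0.8141·0.9583 / [1 − 0.7891]
    = 5.571 · 0.7802 / 0.2109
    = 20.61 m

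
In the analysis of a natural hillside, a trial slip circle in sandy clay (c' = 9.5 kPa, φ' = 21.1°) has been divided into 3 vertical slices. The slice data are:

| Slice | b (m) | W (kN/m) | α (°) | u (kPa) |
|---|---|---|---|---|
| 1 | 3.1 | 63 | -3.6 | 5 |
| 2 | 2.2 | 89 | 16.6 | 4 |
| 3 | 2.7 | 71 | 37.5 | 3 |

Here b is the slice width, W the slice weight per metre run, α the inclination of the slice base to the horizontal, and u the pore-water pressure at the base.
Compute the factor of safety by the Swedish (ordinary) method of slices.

Ordinary method of slices: FS = Σ[c'·Δl_i + (W_i cosα_i − u_i·Δl_i)·tanφ'] / Σ W_i sinα_i, with Δl_i = b_i / cosα_i.
Slice 1: Δl = 3.1/cos(-3.6°) = 3.106 m; N'_1 = 63·cos(-3.6°) − 5·3.106 = 47.3; c'Δl = 29.51; W sinα = -4.0
Slice 2: Δl = 2.2/cos16.6° = 2.296 m; N'_2 = 89·cos16.6° − 4·2.296 = 76.1; c'Δl = 21.81; W sinα = 25.4
Slice 3: Δl = 2.7/cos37.5° = 3.403 m; N'_3 = 71·cos37.5° − 3·3.403 = 46.1; c'Δl = 32.33; W sinα = 43.2
Σc'Δl = 83.6 kN/m; ΣN' = 169.6 kN/m; ΣW sinα = 64.7 kN/m
Resisting = 83.6 + 169.6·tan21.1° = 83.6 + 65.4 = 149.1 kN/m
FS = 149.1 / 64.7 = 2.304

FS = 2.30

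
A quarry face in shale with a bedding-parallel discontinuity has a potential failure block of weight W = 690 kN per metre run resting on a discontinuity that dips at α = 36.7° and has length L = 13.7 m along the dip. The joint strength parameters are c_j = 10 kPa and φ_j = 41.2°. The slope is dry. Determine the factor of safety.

Resolving the block weight along and normal to the plane and applying the Mohr–Coulomb strength on the joint:
N' = W cosα = 690·cos36.7° = 553.2 kN/m
Driving force T = W sinα = 690·sin36.7° = 412.4 kN/m
Resisting force R = c_j·L + N'·tanφ_j = 10·13.7 + 553.2·tan41.2° = 137.0 + 484.3 = 621.3 kN/m
FS = R / T = 621.3 / 412.4 = 1.507

FS = 1.51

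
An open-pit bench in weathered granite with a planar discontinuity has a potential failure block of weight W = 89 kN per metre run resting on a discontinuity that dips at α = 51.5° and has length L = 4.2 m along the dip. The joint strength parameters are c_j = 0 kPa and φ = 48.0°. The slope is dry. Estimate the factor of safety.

Resolving the block weight along and normal to the plane and applying the Mohr–Coulomb strength on the joint:
N' = W cosα = 89·cos51.5° = 55.4 kN/m
Driving force T = W sinα = 89·sin51.5° = 69.7 kN/m
Resisting force R = c_j·L + N'·tanφ = 0·4.2 + 55.4·tan48.0° = 0.0 + 61.5 = 61.5 kN/m
FS = R / T = 61.5 / 69.7 = 0.883

FS = 0.88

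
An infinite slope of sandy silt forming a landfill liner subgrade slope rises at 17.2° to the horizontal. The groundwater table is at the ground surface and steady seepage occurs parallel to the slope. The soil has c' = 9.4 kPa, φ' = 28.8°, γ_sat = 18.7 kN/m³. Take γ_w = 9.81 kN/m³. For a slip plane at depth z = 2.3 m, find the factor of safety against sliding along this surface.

FS = 1.62

With seepage parallel to the slope and the water table at the surface, the effective normal stress on the slip plane uses the buoyant unit weight γ' = γ_sat − γ_w while the driving shear stress uses γ_sat:
FS = [c' + γ' z cos²β tanφ'] / [γ_sat z sinβ cosβ]
γ' = 18.7 − 9.81 = 8.89 kN/m³
Numerator = 9.4 + 8.89·2.3·cos²17.2°·tan28.8° = 9.4 + 8.89·2.3·0.9126·0.5498 = 19.658 kPa
Denominator = 18.7·2.3·sin17.2°·cos17.2° = 18.7·2.3·0.2957·0.9553 = 12.150 kPa
FS = 19.658 / 12.150 = 1.618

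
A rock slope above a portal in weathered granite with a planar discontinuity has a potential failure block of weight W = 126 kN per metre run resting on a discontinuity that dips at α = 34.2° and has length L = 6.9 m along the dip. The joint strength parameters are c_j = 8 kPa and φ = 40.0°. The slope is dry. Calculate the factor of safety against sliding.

Resolving the block weight along and normal to the plane and applying the Mohr–Coulomb strength on the joint:
N' = W cosα = 126·cos34.2° = 104.2 kN/m
Driving force T = W sinα = 126·sin34.2° = 70.8 kN/m
Resisting force R = c_j·L + N'·tanφ = 8·6.9 + 104.2·tan40.0° = 55.2 + 87.4 = 142.6 kN/m
FS = R / T = 142.6 / 70.8 = 2.014

FS = 2.01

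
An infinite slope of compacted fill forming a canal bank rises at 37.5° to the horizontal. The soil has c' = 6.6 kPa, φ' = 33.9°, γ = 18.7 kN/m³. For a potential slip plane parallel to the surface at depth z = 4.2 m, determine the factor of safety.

For an infinite slope with a slip plane parallel to the surface (no pore pressure): FS = [c' + γz cos²β tanφ'] / [γz sinβ cosβ].
γz = 18.7·4.2 = 78.54 kN/m²
Numerator = 6.6 + 78.54·cos²37.5°·tan33.9° = 6.6 + 78.54·0.6294·0.6720 = 39.818 kPa
Denominator = 78.54·sin37.5°·cos37.5° = 78.54·0.6088·0.7934 = 37.932 kPa
FS = 39.818 / 37.932 = 1.050

FS = 1.05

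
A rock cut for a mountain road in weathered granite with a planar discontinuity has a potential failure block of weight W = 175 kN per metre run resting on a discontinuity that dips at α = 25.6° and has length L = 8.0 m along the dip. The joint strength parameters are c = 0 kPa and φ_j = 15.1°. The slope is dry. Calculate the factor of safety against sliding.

Resolving the block weight along and normal to the plane and applying the Mohr–Coulomb strength on the joint:
N' = W cosα = 175·cos25.6° = 157.8 kN/m
Driving force T = W sinα = 175·sin25.6° = 75.6 kN/m
Resisting force R = c·L + N'·tanφ_j = 0·8.0 + 157.8·tan15.1° = 0.0 + 42.6 = 42.6 kN/m
FS = R / T = 42.6 / 75.6 = 0.563

FS = 0.56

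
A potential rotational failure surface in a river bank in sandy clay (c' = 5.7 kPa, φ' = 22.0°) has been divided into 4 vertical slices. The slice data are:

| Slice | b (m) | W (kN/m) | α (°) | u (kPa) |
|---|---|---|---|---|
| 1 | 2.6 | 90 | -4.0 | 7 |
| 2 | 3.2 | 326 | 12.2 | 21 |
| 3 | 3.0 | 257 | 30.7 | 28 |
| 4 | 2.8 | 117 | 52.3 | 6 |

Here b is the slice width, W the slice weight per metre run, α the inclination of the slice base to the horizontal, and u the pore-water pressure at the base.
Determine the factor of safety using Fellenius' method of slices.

Ordinary method of slices: FS = Σ[c'·Δl_i + (W_i cosα_i − u_i·Δl_i)·tanφ'] / Σ W_i sinα_i, with Δl_i = b_i / cosα_i.
Slice 1: Δl = 2.6/cos(-4.0°) = 2.606 m; N'_1 = 90·cos(-4.0°) − 7·2.606 = 71.5; c'Δl = 14.86; W sinα = -6.3
Slice 2: Δl = 3.2/cos12.2° = 3.274 m; N'_2 = 326·cos12.2° − 21·3.274 = 249.9; c'Δl = 18.66; W sinα = 68.9
Slice 3: Δl = 3.0/cos30.7° = 3.489 m; N'_3 = 257·cos30.7° − 28·3.489 = 123.3; c'Δl = 19.89; W sinα = 131.2
Slice 4: Δl = 2.8/cos52.3° = 4.579 m; N'_4 = 117·cos52.3° − 6·4.579 = 44.1; c'Δl = 26.10; W sinα = 92.6
Σc'Δl = 79.5 kN/m; ΣN' = 488.8 kN/m; ΣW sinα = 286.4 kN/m
Resisting = 79.5 + 488.8·tan22.0° = 79.5 + 197.5 = 277.0 kN/m
FS = 277.0 / 286.4 = 0.967

FS = 0.97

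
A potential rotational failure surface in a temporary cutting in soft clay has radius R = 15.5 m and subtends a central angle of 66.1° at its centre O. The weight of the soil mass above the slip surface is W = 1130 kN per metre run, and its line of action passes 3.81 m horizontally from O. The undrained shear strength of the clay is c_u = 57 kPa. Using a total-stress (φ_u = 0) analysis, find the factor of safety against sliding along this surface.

FS = 3.67

Taking moments about the centre O, the resisting moment is provided by the undrained shear strength acting along the arc:
Arc length L_a = R·θ = 15.5·(66.1°·π/180) = 15.5·1.1537 = 17.88 m
M_R = c_u·L_a·R = 57·17.88·15.5 = 15798.5 kN·m/m
M_D = W·d = 1130·3.81 = 4305.3 kN·m/m
FS = M_R / M_D = 15798.5 / 4305.3 = 3.670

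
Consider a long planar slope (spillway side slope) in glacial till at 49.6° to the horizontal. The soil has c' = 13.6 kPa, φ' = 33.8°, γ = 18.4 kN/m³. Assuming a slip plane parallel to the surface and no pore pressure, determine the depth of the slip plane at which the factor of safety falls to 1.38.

z = 1.85 m

Setting FS = 1.38 in FS = [c' + γz cos²β tanφ'] / [γz sinβ cosβ] and solving for z:
z = c' / [γ cosβ (FS·sinβ − cosβ·tanφ')]
  = 13.6 / [18.4·cos49.6°·(1.38·sin49.6° − cos49.6°·tan33.8°)]
  = 13.6 / [18.4·0.6481·(1.38·0.7615 − 0.6481·0.6694)]
  = 13.6 / 7.3585 = 1.848 m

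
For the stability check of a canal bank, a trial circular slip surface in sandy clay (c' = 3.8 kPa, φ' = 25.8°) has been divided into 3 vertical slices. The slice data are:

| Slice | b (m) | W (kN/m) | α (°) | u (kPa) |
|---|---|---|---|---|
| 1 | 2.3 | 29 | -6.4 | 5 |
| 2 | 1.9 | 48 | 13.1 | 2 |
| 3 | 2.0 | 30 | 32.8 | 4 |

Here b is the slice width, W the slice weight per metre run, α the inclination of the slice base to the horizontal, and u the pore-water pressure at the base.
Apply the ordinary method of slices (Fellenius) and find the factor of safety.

FS = 2.59

Ordinary method of slices: FS = Σ[c'·Δl_i + (W_i cosα_i − u_i·Δl_i)·tanφ'] / Σ W_i sinα_i, with Δl_i = b_i / cosα_i.
Slice 1: Δl = 2.3/cos(-6.4°) = 2.314 m; N'_1 = 29·cos(-6.4°) − 5·2.314 = 17.2; c'Δl = 8.79; W sinα = -3.2
Slice 2: Δl = 1.9/cos13.1° = 1.951 m; N'_2 = 48·cos13.1° − 2·1.951 = 42.8; c'Δl = 7.41; W sinα = 10.9
Slice 3: Δl = 2.0/cos32.8° = 2.379 m; N'_3 = 30·cos32.8° − 4·2.379 = 15.7; c'Δl = 9.04; W sinα = 16.3
Σc'Δl = 25.2 kN/m; ΣN' = 75.8 kN/m; ΣW sinα = 23.9 kN/m
Resisting = 25.2 + 75.8·tan25.8° = 25.2 + 36.6 = 61.9 kN/m
FS = 61.9 / 23.9 = 2.590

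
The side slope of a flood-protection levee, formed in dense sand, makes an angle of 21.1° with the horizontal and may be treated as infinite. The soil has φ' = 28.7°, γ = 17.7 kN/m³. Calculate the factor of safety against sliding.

For a dry cohesionless infinite slope the factor of safety is FS = tanφ' / tanβ.
FS = tan28.7° / tan21.1° = 0.5475 / 0.3859 = 1.419

FS = 1.42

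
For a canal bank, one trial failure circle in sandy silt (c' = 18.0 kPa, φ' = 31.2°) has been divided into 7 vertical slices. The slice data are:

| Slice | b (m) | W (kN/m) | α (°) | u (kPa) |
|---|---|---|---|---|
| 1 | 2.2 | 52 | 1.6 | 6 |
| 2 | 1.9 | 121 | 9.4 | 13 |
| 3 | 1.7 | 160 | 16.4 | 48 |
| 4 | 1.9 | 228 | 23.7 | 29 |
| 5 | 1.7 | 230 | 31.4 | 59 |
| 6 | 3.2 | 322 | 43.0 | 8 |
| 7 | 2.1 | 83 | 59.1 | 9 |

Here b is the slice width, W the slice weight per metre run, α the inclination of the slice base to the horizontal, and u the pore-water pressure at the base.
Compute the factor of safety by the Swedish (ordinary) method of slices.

Ordinary method of slices: FS = Σ[c'·Δl_i + (W_i cosα_i − u_i·Δl_i)·tanφ'] / Σ W_i sinα_i, with Δl_i = b_i / cosα_i.
Slice 1: Δl = 2.2/cos1.6° = 2.201 m; N'_1 = 52·cos1.6° − 6·2.201 = 38.8; c'Δl = 39.62; W sinα = 1.5
Slice 2: Δl = 1.9/cos9.4° = 1.926 m; N'_2 = 121·cos9.4° − 13·1.926 = 94.3; c'Δl = 34.67; W sinα = 19.8
Slice 3: Δl = 1.7/cos16.4° = 1.772 m; N'_3 = 160·cos16.4° − 48·1.772 = 68.4; c'Δl = 31.90; W sinα = 45.2
Slice 4: Δl = 1.9/cos23.7° = 2.075 m; N'_4 = 228·cos23.7° − 29·2.075 = 148.6; c'Δl = 37.35; W sinα = 91.6
Slice 5: Δl = 1.7/cos31.4° = 1.992 m; N'_5 = 230·cos31.4° − 59·1.992 = 78.8; c'Δl = 35.85; W sinα = 119.8
Slice 6: Δl = 3.2/cos43.0° = 4.375 m; N'_6 = 322·cos43.0° − 8·4.375 = 200.5; c'Δl = 78.76; W sinα = 219.6
Slice 7: Δl = 2.1/cos59.1° = 4.089 m; N'_7 = 83·cos59.1° − 9·4.089 = 5.8; c'Δl = 73.61; W sinα = 71.2
Σc'Δl = 331.7 kN/m; ΣN' = 635.3 kN/m; ΣW sinα = 568.7 kN/m
Resisting = 331.7 + 635.3·tan31.2° = 331.7 + 384.7 = 716.5 kN/m
FS = 716.5 / 568.7 = 1.260

FS = 1.26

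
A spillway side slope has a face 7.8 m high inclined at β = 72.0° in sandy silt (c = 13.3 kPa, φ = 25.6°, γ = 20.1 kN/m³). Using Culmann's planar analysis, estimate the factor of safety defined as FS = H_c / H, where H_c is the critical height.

FS = 0.94

H_c = (4c/γ) · sinβ cosφ / [1 − cos(β − φ)]
    = (4·13.3/20.1) · sin72.0°·cos25.6° / [1 − cos46.4°]
    = 2.647 · 0.8577 / 0.3104 = 7.31 m
FS = H_c / H = 7.31 / 7.8 = 0.938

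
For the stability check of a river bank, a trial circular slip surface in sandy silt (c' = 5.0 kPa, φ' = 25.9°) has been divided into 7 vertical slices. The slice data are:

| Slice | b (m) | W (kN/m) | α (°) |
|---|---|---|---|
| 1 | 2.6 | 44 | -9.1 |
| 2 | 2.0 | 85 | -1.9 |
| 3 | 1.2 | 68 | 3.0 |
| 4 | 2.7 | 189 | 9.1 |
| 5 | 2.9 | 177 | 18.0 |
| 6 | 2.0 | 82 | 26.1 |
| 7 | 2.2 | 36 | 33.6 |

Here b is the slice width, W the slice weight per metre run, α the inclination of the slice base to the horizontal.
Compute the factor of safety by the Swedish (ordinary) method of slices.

FS = 2.98

Ordinary method of slices: FS = Σ[c'·Δl_i + (W_i cosα_i)·tanφ'] / Σ W_i sinα_i, with Δl_i = b_i / cosα_i.
Slice 1: Δl = 2.6/cos(-9.1°) = 2.633 m; N'_1 = 44·cos(-9.1°) = 43.4; c'Δl = 13.17; W sinα = -7.0
Slice 2: Δl = 2.0/cos(-1.9°) = 2.001 m; N'_2 = 85·cos(-1.9°) = 85.0; c'Δl = 10.01; W sinα = -2.8
Slice 3: Δl = 1.2/cos3.0° = 1.202 m; N'_3 = 68·cos3.0° = 67.9; c'Δl = 6.01; W sinα = 3.6
Slice 4: Δl = 2.7/cos9.1° = 2.734 m; N'_4 = 189·cos9.1° = 186.6; c'Δl = 13.67; W sinα = 29.9
Slice 5: Δl = 2.9/cos18.0° = 3.049 m; N'_5 = 177·cos18.0° = 168.3; c'Δl = 15.25; W sinα = 54.7
Slice 6: Δl = 2.0/cos26.1° = 2.227 m; N'_6 = 82·cos26.1° = 73.6; c'Δl = 11.14; W sinα = 36.1
Slice 7: Δl = 2.2/cos33.6° = 2.641 m; N'_7 = 36·cos33.6° = 30.0; c'Δl = 13.21; W sinα = 19.9
Σc'Δl = 82.4 kN/m; ΣN' = 654.9 kN/m; ΣW sinα = 134.4 kN/m
Resisting = 82.4 + 654.9·tan25.9° = 82.4 + 318.0 = 400.4 kN/m
FS = 400.4 / 134.4 = 2.980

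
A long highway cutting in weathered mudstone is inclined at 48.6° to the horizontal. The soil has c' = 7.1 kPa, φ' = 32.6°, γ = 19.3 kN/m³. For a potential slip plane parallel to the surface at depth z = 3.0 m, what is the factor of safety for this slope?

FS = 0.81

For an infinite slope with a slip plane parallel to the surface (no pore pressure): FS = [c' + γz cos²β tanφ'] / [γz sinβ cosβ].
γz = 19.3·3.0 = 57.90 kN/m²
Numerator = 7.1 + 57.90·cos²48.6°·tan32.6° = 7.1 + 57.90·0.4373·0.6395 = 23.294 kPa
Denominator = 57.90·sin48.6°·cos48.6° = 57.90·0.7501·0.6613 = 28.722 kPa
FS = 23.294 / 28.722 = 0.811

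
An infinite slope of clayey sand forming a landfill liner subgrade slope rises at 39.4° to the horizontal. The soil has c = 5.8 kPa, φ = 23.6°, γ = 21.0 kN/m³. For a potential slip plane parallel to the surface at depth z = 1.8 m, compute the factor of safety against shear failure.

For an infinite slope with a slip plane parallel to the surface (no pore pressure): FS = [c + γz cos²β tanφ] / [γz sinβ cosβ].
γz = 21.0·1.8 = 37.80 kN/m²
Numerator = 5.8 + 37.80·cos²39.4°·tan23.6° = 5.8 + 37.80·0.5971·0.4369 = 15.661 kPa
Denominator = 37.80·sin39.4°·cos39.4° = 37.80·0.6347·0.7727 = 18.540 kPa
FS = 15.661 / 18.540 = 0.845

FS = 0.84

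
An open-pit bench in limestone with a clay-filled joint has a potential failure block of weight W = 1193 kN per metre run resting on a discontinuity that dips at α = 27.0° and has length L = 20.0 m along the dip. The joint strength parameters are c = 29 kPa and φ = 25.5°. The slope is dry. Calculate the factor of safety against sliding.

FS = 2.01

Resolving the block weight along and normal to the plane and applying the Mohr–Coulomb strength on the joint:
N' = W cosα = 1193·cos27.0° = 1063.0 kN/m
Driving force T = W sinα = 1193·sin27.0° = 541.6 kN/m
Resisting force R = c·L + N'·tanφ = 29·20.0 + 1063.0·tan25.5° = 580.0 + 507.0 = 1087.0 kN/m
FS = R / T = 1087.0 / 541.6 = 2.007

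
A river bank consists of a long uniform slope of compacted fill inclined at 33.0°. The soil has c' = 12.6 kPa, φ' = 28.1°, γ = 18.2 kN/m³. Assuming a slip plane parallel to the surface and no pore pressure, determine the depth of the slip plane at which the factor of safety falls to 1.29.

z = 3.24 m

Setting FS = 1.29 in FS = [c' + γz cos²β tanφ'] / [γz sinβ cosβ] and solving for z:
z = c' / [γ cosβ (FS·sinβ − cosβ·tanφ')]
  = 12.6 / [18.2·cos33.0°·(1.29·sin33.0° − cos33.0°·tan28.1°)]
  = 12.6 / [18.2·0.8387·(1.29·0.5446 − 0.8387·0.5340)]
  = 12.6 / 3.8889 = 3.240 m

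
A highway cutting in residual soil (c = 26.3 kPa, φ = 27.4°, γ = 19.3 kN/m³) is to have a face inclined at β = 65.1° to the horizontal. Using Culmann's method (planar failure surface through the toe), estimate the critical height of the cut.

H_c = 21.02 m

Culmann's analysis gives the critical failure plane at α_cr = (β + φ)/2 = (65.1 + 27.4)/2 = 46.2°, and the critical height
H_c = (4c/γ) · sinβ cosφ / [1 − cos(β − φ)]
    = (4·26.3/19.3) · sin65.1°·cos27.4° / [1 − cos(37.7°)]
    = 5.451 · 0.9070·0.8878 / [1 − 0.7912]
    = 5.451 · 0.8053 / 0.2088
    = 21.02 m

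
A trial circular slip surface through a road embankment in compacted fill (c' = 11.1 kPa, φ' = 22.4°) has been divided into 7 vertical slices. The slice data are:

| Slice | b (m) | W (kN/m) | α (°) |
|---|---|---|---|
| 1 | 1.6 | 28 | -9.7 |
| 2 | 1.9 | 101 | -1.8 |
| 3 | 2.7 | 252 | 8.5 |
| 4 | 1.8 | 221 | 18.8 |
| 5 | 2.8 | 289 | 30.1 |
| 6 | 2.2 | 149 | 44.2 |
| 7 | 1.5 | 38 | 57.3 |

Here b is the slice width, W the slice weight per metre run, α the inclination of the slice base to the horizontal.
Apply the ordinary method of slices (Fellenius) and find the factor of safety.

Ordinary method of slices: FS = Σ[c'·Δl_i + (W_i cosα_i)·tanφ'] / Σ W_i sinα_i, with Δl_i = b_i / cosα_i.
Slice 1: Δl = 1.6/cos(-9.7°) = 1.623 m; N'_1 = 28·cos(-9.7°) = 27.6; c'Δl = 18.02; W sinα = -4.7
Slice 2: Δl = 1.9/cos(-1.8°) = 1.901 m; N'_2 = 101·cos(-1.8°) = 101.0; c'Δl = 21.10; W sinα = -3.2
Slice 3: Δl = 2.7/cos8.5° = 2.730 m; N'_3 = 252·cos8.5° = 249.2; c'Δl = 30.30; W sinα = 37.2
Slice 4: Δl = 1.8/cos18.8° = 1.901 m; N'_4 = 221·cos18.8° = 209.2; c'Δl = 21.11; W sinα = 71.2
Slice 5: Δl = 2.8/cos30.1° = 3.236 m; N'_5 = 289·cos30.1° = 250.0; c'Δl = 35.92; W sinα = 144.9
Slice 6: Δl = 2.2/cos44.2° = 3.069 m; N'_6 = 149·cos44.2° = 106.8; c'Δl = 34.06; W sinα = 103.9
Slice 7: Δl = 1.5/cos57.3° = 2.777 m; N'_7 = 38·cos57.3° = 20.5; c'Δl = 30.82; W sinα = 32.0
Σc'Δl = 191.3 kN/m; ΣN' = 964.4 kN/m; ΣW sinα = 381.4 kN/m
Resisting = 191.3 + 964.4·tan22.4° = 191.3 + 397.5 = 588.8 kN/m
FS = 588.8 / 381.4 = 1.544

FS = 1.54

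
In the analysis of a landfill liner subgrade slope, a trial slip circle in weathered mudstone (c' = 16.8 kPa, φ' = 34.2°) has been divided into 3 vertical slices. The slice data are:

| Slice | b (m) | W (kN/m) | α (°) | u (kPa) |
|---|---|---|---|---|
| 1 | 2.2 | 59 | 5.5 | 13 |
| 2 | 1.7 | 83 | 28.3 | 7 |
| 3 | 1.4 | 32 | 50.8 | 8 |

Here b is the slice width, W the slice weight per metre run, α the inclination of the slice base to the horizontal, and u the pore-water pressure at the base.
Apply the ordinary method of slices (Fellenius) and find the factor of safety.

Ordinary method of slices: FS = Σ[c'·Δl_i + (W_i cosα_i − u_i·Δl_i)·tanφ'] / Σ W_i sinα_i, with Δl_i = b_i / cosα_i.
Slice 1: Δl = 2.2/cos5.5° = 2.210 m; N'_1 = 59·cos5.5° − 13·2.210 = 30.0; c'Δl = 37.13; W sinα = 5.7
Slice 2: Δl = 1.7/cos28.3° = 1.931 m; N'_2 = 83·cos28.3° − 7·1.931 = 59.6; c'Δl = 32.44; W sinα = 39.3
Slice 3: Δl = 1.4/cos50.8° = 2.215 m; N'_3 = 32·cos50.8° − 8·2.215 = 2.5; c'Δl = 37.21; W sinα = 24.8
Σc'Δl = 106.8 kN/m; ΣN' = 92.1 kN/m; ΣW sinα = 69.8 kN/m
Resisting = 106.8 + 92.1·tan34.2° = 106.8 + 62.6 = 169.3 kN/m
FS = 169.3 / 69.8 = 2.426

FS = 2.43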